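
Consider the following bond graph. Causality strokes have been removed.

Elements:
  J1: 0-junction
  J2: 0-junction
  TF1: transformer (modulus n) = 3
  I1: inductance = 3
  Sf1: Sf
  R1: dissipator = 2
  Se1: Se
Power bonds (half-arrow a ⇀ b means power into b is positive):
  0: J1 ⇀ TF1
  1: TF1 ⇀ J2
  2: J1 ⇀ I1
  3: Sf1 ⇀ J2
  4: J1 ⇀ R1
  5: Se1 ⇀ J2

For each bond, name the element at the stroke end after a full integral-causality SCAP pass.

#0 stroke→J1
#1 stroke→TF1
#2 stroke→I1
#3 stroke→Sf1
#4 stroke→R1
#5 stroke→J2

β3 stroke at Sf1  (source Sf1 imposes f)
β5 stroke at J2  (source Se1 imposes e)
β1 stroke at TF1  (common-e at J2 fixed by 5)
β0 stroke at J1  (TF1 one-in-one-out from 1)
β2 stroke at I1  (J1: bond 0 brought effort, rest push out)
β4 stroke at R1  (common-e at J1 fixed by 0)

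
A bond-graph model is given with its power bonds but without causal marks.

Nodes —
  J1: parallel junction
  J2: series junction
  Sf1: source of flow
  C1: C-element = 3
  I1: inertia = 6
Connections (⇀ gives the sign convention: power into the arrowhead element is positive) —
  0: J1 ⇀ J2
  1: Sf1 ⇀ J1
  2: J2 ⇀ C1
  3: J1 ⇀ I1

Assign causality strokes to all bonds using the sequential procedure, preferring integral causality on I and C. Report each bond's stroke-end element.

bond 1 stroke at Sf1  (Sf1 (Sf) sets flow on bond)
bond 2 stroke at J2  (C1 integral (e out))
bond 0 stroke at J1  (J2: last free bond brings flow in)
bond 3 stroke at I1  (0-jn J1 has e-setter on 0)

b0 →J1
b1 →Sf1
b2 →J2
b3 →I1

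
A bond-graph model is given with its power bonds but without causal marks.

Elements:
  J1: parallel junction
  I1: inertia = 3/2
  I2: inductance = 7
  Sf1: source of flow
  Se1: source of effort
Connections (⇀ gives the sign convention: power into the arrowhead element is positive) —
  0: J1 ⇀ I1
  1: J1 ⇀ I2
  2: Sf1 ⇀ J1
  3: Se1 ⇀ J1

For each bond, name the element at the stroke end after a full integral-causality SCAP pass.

#2 →Sf1  (Sf1 (Sf) sets flow on bond)
#3 →J1  (Se1 (Se) sets effort on bond)
#0 →I1  (J1: bond 3 brought effort, rest push out)
#1 →I2  (0-jn J1 has e-setter on 3)

b0 →I1
b1 →I2
b2 →Sf1
b3 →J1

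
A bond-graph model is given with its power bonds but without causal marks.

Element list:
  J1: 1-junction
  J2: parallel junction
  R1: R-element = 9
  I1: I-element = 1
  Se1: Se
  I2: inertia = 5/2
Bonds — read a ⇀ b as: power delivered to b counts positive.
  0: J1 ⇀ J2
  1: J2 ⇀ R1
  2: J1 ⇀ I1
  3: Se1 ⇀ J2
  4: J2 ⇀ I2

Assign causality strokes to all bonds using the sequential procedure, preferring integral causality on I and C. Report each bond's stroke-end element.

bond 0 |J1
bond 1 |R1
bond 2 |I1
bond 3 |J2
bond 4 |I2

b3 |J2  (Se1: effort source, stroke at far end)
b0 |J1  (J2 effort already set via bond 3)
b1 |R1  (common-e at J2 fixed by 3)
b4 |I2  (J2: bond 3 brought effort, rest push out)
b2 |I1  (closing 1-jn rule on J1)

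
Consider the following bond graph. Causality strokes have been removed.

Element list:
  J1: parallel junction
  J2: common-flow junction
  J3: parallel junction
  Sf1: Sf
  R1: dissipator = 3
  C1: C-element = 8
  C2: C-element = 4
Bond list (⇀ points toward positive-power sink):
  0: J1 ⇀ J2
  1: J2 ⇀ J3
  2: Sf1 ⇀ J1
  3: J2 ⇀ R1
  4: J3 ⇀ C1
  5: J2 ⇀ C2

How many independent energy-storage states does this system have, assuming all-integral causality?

2  (C1, C2 all integral)

β2 |Sf1  (source Sf1 imposes f)
β0 |J1  (J1 needs exactly one e-in)
β1 |J2  (J2 flow already set via bond 0)
β3 |J2  (J2 flow already set via bond 0)
β5 |J2  (1-jn J2 has f-setter on 0)
β4 |J3  (only one effort-in slot at J3)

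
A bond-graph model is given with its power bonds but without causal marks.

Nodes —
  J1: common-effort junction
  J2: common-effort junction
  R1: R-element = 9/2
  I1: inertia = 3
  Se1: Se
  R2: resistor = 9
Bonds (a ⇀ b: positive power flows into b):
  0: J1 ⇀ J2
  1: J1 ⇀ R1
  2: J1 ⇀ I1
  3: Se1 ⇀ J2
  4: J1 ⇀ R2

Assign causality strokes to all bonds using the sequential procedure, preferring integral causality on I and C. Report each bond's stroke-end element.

bond 0 →J1
bond 1 →R1
bond 2 →I1
bond 3 →J2
bond 4 →R2

#3 →J2  (Se1: effort source, stroke at far end)
#0 →J1  (J2: bond 3 brought effort, rest push out)
#1 →R1  (0-jn J1 has e-setter on 0)
#2 →I1  (common-e at J1 fixed by 0)
#4 →R2  (J1: bond 0 brought effort, rest push out)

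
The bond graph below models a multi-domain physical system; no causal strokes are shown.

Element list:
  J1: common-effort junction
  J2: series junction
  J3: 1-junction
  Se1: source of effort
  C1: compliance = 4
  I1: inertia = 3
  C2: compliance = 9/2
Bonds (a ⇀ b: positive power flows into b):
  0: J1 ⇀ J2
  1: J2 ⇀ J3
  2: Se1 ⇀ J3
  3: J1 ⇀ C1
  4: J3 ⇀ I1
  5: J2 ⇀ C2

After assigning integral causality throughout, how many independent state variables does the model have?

3  (C1, C2, I1 all integral)

β2 stroke→J3  (source Se1 imposes e)
β3 stroke→J1  (C1 integral (e out))
β0 stroke→J2  (0-jn J1 has e-setter on 3)
β4 stroke→I1  (I1: I, integral causality)
β1 stroke→J3  (1-jn J3 has f-setter on 4)
β5 stroke→J2  (J2 flow already set via bond 1)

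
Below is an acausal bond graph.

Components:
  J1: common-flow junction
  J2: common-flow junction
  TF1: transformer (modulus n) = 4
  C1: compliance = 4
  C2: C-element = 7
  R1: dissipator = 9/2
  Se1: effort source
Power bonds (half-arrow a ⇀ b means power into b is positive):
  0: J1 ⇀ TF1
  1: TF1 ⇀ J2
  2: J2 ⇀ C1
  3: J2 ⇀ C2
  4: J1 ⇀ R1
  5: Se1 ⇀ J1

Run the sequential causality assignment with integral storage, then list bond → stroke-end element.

#5 stroke→J1  (source Se1 imposes e)
#2 stroke→J2  (C1 outputs effort q/C1)
#3 stroke→J2  (C2 outputs effort q/C2)
#1 stroke→TF1  (closing 1-jn rule on J2)
#0 stroke→J1  (TF TF1: opposite of bond 1)
#4 stroke→R1  (J1: last free bond brings flow in)

b0 stroke at J1
b1 stroke at TF1
b2 stroke at J2
b3 stroke at J2
b4 stroke at R1
b5 stroke at J1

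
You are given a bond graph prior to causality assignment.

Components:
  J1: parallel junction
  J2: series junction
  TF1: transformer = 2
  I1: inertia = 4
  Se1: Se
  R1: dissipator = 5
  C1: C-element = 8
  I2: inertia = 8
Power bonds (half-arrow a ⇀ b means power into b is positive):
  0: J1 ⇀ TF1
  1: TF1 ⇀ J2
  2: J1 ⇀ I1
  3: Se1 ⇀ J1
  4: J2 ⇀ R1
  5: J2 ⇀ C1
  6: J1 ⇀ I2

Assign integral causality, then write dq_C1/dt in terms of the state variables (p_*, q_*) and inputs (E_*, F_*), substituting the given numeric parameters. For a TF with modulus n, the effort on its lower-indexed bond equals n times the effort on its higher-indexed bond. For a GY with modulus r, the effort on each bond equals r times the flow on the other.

bond 3 |J1  (Se1: effort source, stroke at far end)
bond 0 |TF1  (0-jn J1 has e-setter on 3)
bond 2 |I1  (J1 effort already set via bond 3)
bond 6 |I2  (J1 effort already set via bond 3)
bond 1 |J2  (TF1 one-in-one-out from 0)
bond 5 |J2  (C1: C, integral causality)
bond 4 |R1  (J2 needs exactly one f-in)

dq_C1/dt = E_Se1/10 - q_C1/40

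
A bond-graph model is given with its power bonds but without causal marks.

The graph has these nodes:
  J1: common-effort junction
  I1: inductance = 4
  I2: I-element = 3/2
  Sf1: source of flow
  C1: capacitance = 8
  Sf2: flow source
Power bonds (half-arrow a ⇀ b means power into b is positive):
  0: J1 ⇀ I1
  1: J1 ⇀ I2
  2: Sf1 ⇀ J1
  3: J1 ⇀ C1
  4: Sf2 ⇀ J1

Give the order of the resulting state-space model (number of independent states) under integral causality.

3  (C1, I1, I2 all integral)

bond 2 stroke→Sf1  (Sf1: flow source, stroke at near end)
bond 4 stroke→Sf2  (Sf2: flow source, stroke at near end)
bond 0 stroke→I1  (I1 outputs flow p/I1)
bond 1 stroke→I2  (I2: I, integral causality)
bond 3 stroke→J1  (J1 needs exactly one e-in)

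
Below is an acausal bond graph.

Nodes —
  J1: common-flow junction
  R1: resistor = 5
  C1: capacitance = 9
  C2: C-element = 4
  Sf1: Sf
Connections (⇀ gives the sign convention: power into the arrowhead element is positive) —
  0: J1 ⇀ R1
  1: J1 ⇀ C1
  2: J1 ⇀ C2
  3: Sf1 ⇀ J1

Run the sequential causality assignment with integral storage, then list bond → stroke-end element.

β0 →J1
β1 →J1
β2 →J1
β3 →Sf1

bond 3 →Sf1  (Sf1 (Sf) sets flow on bond)
bond 0 →J1  (common-f at J1 fixed by 3)
bond 1 →J1  (common-f at J1 fixed by 3)
bond 2 →J1  (J1: bond 3 brought flow, rest push out)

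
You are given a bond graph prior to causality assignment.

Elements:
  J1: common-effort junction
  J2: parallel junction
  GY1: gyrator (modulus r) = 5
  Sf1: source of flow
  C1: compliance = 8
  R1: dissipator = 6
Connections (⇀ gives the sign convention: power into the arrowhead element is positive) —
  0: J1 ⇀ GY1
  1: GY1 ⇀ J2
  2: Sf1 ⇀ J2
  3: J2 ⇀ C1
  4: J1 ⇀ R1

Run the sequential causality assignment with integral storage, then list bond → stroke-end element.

#2 stroke→Sf1  (Sf1 fixes flow; stroke at Sf1)
#3 stroke→J2  (prefer integral on C1)
#1 stroke→GY1  (J2: bond 3 brought effort, rest push out)
#0 stroke→GY1  (GY1 both-in/both-out from 1)
#4 stroke→J1  (only one effort-in slot at J1)

#0 |GY1
#1 |GY1
#2 |Sf1
#3 |J2
#4 |J1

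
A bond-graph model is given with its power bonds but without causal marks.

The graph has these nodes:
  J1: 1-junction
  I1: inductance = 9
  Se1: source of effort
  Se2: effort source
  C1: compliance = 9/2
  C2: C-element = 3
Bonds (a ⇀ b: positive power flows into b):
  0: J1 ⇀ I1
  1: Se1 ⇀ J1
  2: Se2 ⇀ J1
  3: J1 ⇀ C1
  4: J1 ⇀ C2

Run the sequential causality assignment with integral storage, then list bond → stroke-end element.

β1 →J1  (Se1: effort source, stroke at far end)
β2 →J1  (source Se2 imposes e)
β0 →I1  (I1 integral (f out))
β3 →J1  (1-jn J1 has f-setter on 0)
β4 →J1  (J1: bond 0 brought flow, rest push out)

bond 0 stroke→I1
bond 1 stroke→J1
bond 2 stroke→J1
bond 3 stroke→J1
bond 4 stroke→J1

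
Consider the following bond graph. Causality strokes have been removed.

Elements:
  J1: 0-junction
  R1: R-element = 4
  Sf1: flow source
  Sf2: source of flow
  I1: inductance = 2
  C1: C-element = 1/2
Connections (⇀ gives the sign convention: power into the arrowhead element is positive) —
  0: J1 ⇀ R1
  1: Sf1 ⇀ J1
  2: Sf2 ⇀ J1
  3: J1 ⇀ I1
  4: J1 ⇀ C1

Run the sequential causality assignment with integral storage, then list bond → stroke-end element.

#1 stroke→Sf1  (Sf1 (Sf) sets flow on bond)
#2 stroke→Sf2  (Sf2 fixes flow; stroke at Sf2)
#3 stroke→I1  (I1 outputs flow p/I1)
#4 stroke→J1  (C1 outputs effort q/C1)
#0 stroke→R1  (0-jn J1 has e-setter on 4)

b0 |R1
b1 |Sf1
b2 |Sf2
b3 |I1
b4 |J1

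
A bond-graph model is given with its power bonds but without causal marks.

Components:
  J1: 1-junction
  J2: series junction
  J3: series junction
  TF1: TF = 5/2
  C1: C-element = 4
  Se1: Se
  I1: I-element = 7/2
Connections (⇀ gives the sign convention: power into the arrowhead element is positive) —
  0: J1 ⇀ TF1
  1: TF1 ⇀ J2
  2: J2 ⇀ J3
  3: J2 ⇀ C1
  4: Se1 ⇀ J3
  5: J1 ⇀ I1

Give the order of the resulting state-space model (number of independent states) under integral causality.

bond 4 |J3  (Se1: effort source, stroke at far end)
bond 2 |J2  (only one flow-in slot at J3)
bond 3 |J2  (C1 integral (e out))
bond 1 |TF1  (J2 needs exactly one f-in)
bond 0 |J1  (TF1 one-in-one-out from 1)
bond 5 |I1  (J1: last free bond brings flow in)

2  (C1, I1 all integral)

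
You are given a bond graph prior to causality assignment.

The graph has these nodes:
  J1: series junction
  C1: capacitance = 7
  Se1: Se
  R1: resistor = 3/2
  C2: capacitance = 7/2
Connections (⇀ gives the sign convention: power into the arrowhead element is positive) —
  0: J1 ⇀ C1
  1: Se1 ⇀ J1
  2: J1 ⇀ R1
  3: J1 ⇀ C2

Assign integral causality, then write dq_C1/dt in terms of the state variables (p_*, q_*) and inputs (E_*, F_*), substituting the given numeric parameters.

β1 stroke at J1  (source Se1 imposes e)
β0 stroke at J1  (C1: C, integral causality)
β3 stroke at J1  (prefer integral on C2)
β2 stroke at R1  (J1 needs exactly one f-in)

dq_C1/dt = 2*E_Se1/3 - 2*q_C1/21 - 4*q_C2/21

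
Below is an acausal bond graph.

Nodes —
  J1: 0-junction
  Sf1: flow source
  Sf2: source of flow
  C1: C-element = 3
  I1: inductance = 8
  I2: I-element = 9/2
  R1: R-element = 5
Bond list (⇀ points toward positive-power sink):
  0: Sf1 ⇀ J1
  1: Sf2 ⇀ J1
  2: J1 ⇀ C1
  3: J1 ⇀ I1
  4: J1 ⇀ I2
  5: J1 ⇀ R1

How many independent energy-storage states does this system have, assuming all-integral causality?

3  (C1, I1, I2 all integral)

b0 stroke→Sf1  (source Sf1 imposes f)
b1 stroke→Sf2  (Sf2: flow source, stroke at near end)
b2 stroke→J1  (C1 outputs effort q/C1)
b3 stroke→I1  (0-jn J1 has e-setter on 2)
b4 stroke→I2  (common-e at J1 fixed by 2)
b5 stroke→R1  (J1: bond 2 brought effort, rest push out)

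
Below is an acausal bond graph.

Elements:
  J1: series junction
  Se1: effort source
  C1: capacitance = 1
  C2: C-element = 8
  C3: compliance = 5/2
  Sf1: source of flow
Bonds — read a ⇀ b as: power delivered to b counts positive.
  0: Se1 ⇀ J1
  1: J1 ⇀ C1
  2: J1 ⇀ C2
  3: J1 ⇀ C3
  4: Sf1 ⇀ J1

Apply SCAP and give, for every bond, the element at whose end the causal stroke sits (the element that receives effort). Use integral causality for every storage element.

bond 0 stroke at J1  (Se1 fixes effort; stroke away)
bond 4 stroke at Sf1  (Sf1 fixes flow; stroke at Sf1)
bond 1 stroke at J1  (J1 flow already set via bond 4)
bond 2 stroke at J1  (common-f at J1 fixed by 4)
bond 3 stroke at J1  (J1: bond 4 brought flow, rest push out)

b0 stroke at J1
b1 stroke at J1
b2 stroke at J1
b3 stroke at J1
b4 stroke at Sf1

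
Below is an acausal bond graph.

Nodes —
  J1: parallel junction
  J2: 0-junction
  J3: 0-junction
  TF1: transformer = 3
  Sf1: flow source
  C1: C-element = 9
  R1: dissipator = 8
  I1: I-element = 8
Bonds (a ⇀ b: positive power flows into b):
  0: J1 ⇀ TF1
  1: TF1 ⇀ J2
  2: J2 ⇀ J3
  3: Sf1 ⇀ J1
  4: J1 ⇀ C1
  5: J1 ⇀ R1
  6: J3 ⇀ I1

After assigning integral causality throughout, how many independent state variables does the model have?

2  (C1, I1 all integral)

b3 →Sf1  (Sf1 (Sf) sets flow on bond)
b4 →J1  (prefer integral on C1)
b0 →TF1  (common-e at J1 fixed by 4)
b5 →R1  (0-jn J1 has e-setter on 4)
b1 →J2  (TF1 one-in-one-out from 0)
b2 →J3  (common-e at J2 fixed by 1)
b6 →I1  (J3: bond 2 brought effort, rest push out)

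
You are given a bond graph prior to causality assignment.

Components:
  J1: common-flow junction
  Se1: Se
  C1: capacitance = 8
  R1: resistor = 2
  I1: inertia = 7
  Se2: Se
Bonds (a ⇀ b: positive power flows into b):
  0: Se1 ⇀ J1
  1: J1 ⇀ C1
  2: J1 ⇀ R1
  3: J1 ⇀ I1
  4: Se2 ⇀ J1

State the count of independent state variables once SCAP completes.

b0 |J1  (Se1 fixes effort; stroke away)
b4 |J1  (source Se2 imposes e)
b1 |J1  (prefer integral on C1)
b3 |I1  (prefer integral on I1)
b2 |J1  (J1: bond 3 brought flow, rest push out)

2  (C1, I1 all integral)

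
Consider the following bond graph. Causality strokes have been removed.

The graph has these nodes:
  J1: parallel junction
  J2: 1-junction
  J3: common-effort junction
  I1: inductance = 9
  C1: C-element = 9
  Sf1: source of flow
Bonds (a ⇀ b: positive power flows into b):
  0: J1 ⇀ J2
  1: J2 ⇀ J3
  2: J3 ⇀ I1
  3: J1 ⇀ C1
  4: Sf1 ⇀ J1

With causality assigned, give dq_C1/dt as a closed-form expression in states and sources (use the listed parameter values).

dq_C1/dt = F_Sf1 - p_I1/9

b4 stroke→Sf1  (Sf1: flow source, stroke at near end)
b2 stroke→I1  (I1 outputs flow p/I1)
b1 stroke→J3  (J3 needs exactly one e-in)
b0 stroke→J2  (common-f at J2 fixed by 1)
b3 stroke→J1  (J1 needs exactly one e-in)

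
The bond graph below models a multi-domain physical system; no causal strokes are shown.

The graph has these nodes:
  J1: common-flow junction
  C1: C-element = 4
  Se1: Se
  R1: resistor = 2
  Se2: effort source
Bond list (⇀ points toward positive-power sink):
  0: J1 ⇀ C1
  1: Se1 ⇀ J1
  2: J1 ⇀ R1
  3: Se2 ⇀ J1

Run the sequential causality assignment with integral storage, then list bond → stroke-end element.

β0 →J1
β1 →J1
β2 →R1
β3 →J1

bond 1 stroke at J1  (Se1: effort source, stroke at far end)
bond 3 stroke at J1  (source Se2 imposes e)
bond 0 stroke at J1  (C1: C, integral causality)
bond 2 stroke at R1  (closing 1-jn rule on J1)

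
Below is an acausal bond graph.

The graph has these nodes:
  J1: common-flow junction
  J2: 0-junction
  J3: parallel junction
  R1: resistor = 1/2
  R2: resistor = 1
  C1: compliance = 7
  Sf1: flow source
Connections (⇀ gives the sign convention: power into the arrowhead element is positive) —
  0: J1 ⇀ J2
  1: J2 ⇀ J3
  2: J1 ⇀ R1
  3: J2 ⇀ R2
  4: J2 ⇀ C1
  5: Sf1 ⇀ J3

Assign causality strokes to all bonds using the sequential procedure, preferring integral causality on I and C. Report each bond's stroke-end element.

b5 |Sf1  (source Sf1 imposes f)
b1 |J3  (J3: last free bond brings effort in)
b4 |J2  (C1: C, integral causality)
b0 |J1  (0-jn J2 has e-setter on 4)
b3 |R2  (0-jn J2 has e-setter on 4)
b2 |R1  (J1 needs exactly one f-in)

b0 stroke→J1
b1 stroke→J3
b2 stroke→R1
b3 stroke→R2
b4 stroke→J2
b5 stroke→Sf1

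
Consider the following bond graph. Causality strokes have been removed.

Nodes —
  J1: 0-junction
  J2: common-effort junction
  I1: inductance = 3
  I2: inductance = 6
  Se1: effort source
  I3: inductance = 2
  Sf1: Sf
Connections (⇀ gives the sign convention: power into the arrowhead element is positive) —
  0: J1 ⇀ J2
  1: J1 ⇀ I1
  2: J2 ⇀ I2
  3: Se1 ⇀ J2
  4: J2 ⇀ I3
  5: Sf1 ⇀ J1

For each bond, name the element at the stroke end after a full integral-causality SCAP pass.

bond 3 stroke at J2  (Se1: effort source, stroke at far end)
bond 5 stroke at Sf1  (Sf1: flow source, stroke at near end)
bond 0 stroke at J1  (J2 effort already set via bond 3)
bond 2 stroke at I2  (0-jn J2 has e-setter on 3)
bond 4 stroke at I3  (common-e at J2 fixed by 3)
bond 1 stroke at I1  (0-jn J1 has e-setter on 0)

#0 |J1
#1 |I1
#2 |I2
#3 |J2
#4 |I3
#5 |Sf1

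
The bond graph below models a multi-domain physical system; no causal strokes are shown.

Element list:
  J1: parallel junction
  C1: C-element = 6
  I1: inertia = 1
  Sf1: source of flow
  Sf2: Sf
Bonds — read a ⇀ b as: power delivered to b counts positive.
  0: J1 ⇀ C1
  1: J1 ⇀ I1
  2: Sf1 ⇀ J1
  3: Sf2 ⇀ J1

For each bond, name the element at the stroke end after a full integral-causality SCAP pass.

β0 |J1
β1 |I1
β2 |Sf1
β3 |Sf2

β2 →Sf1  (Sf1 (Sf) sets flow on bond)
β3 →Sf2  (Sf2 (Sf) sets flow on bond)
β0 →J1  (C1 outputs effort q/C1)
β1 →I1  (J1: bond 0 brought effort, rest push out)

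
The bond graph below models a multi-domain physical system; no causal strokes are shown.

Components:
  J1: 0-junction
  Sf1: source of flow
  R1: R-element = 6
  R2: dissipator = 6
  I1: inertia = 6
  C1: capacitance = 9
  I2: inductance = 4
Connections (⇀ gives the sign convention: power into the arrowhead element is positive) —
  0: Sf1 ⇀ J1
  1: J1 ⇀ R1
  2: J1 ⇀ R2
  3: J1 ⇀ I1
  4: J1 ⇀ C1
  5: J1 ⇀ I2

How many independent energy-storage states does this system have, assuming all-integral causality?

β0 stroke at Sf1  (source Sf1 imposes f)
β3 stroke at I1  (I1 outputs flow p/I1)
β4 stroke at J1  (C1: C, integral causality)
β1 stroke at R1  (0-jn J1 has e-setter on 4)
β2 stroke at R2  (J1 effort already set via bond 4)
β5 stroke at I2  (common-e at J1 fixed by 4)

3  (C1, I1, I2 all integral)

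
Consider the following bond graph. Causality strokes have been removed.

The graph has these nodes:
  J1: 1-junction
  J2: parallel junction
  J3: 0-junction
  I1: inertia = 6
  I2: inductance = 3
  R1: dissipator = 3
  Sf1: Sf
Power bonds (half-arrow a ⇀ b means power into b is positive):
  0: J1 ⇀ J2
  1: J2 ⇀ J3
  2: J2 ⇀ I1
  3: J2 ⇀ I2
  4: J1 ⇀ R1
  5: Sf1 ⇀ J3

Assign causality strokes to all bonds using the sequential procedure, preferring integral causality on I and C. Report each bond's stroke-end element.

b0 stroke→J2
b1 stroke→J3
b2 stroke→I1
b3 stroke→I2
b4 stroke→J1
b5 stroke→Sf1

bond 5 stroke at Sf1  (Sf1 fixes flow; stroke at Sf1)
bond 1 stroke at J3  (J3 needs exactly one e-in)
bond 2 stroke at I1  (I1 integral (f out))
bond 3 stroke at I2  (prefer integral on I2)
bond 0 stroke at J2  (J2: last free bond brings effort in)
bond 4 stroke at J1  (J1: bond 0 brought flow, rest push out)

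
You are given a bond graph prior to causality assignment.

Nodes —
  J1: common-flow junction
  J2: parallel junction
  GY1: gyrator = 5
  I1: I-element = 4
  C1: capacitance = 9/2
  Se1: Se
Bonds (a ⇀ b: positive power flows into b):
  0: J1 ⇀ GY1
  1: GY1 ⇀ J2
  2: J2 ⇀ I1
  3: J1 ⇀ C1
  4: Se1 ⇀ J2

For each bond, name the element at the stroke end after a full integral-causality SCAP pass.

b0 stroke at GY1
b1 stroke at GY1
b2 stroke at I1
b3 stroke at J1
b4 stroke at J2

bond 4 |J2  (Se1: effort source, stroke at far end)
bond 1 |GY1  (common-e at J2 fixed by 4)
bond 2 |I1  (J2 effort already set via bond 4)
bond 0 |GY1  (GY1: gyrator matches bond 1)
bond 3 |J1  (common-f at J1 fixed by 0)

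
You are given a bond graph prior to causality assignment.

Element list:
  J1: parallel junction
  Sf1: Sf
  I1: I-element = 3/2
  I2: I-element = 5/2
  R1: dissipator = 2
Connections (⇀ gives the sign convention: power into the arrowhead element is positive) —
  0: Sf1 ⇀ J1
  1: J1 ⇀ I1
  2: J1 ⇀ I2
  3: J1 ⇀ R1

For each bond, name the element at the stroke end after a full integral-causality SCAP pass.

b0 |Sf1  (source Sf1 imposes f)
b1 |I1  (I1 outputs flow p/I1)
b2 |I2  (prefer integral on I2)
b3 |J1  (closing 0-jn rule on J1)

#0 →Sf1
#1 →I1
#2 →I2
#3 →J1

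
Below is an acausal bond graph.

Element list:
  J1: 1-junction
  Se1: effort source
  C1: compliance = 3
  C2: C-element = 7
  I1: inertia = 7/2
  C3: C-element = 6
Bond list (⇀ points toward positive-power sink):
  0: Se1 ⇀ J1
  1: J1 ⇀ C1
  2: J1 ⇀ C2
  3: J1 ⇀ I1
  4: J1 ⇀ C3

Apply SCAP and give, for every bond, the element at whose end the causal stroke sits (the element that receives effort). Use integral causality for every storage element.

β0 →J1  (source Se1 imposes e)
β1 →J1  (C1 outputs effort q/C1)
β2 →J1  (C2: C, integral causality)
β3 →I1  (prefer integral on I1)
β4 →J1  (J1 flow already set via bond 3)

β0 stroke at J1
β1 stroke at J1
β2 stroke at J1
β3 stroke at I1
β4 stroke at J1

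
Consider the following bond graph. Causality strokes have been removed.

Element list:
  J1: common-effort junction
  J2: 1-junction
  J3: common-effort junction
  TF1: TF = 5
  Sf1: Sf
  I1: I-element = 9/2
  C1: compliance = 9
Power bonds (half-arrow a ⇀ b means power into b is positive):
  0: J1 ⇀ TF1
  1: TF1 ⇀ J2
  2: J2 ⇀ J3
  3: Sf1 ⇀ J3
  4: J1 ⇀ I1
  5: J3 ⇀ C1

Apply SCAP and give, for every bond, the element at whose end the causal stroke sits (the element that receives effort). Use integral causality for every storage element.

bond 3 stroke→Sf1  (Sf1: flow source, stroke at near end)
bond 4 stroke→I1  (I1 integral (f out))
bond 0 stroke→J1  (only one effort-in slot at J1)
bond 1 stroke→TF1  (TF1 one-in-one-out from 0)
bond 2 stroke→J2  (J2 flow already set via bond 1)
bond 5 stroke→J3  (only one effort-in slot at J3)

#0 stroke at J1
#1 stroke at TF1
#2 stroke at J2
#3 stroke at Sf1
#4 stroke at I1
#5 stroke at J3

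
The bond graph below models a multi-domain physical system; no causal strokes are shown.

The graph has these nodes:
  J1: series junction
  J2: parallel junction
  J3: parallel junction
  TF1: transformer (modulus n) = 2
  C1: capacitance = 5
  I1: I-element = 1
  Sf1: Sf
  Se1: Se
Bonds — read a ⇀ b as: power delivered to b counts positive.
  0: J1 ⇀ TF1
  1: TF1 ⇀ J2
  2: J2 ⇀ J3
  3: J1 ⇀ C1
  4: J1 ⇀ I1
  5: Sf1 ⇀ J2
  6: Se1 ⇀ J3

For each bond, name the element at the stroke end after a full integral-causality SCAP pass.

b0 stroke→J1
b1 stroke→TF1
b2 stroke→J2
b3 stroke→J1
b4 stroke→I1
b5 stroke→Sf1
b6 stroke→J3

#5 stroke→Sf1  (source Sf1 imposes f)
#6 stroke→J3  (Se1 fixes effort; stroke away)
#2 stroke→J2  (J3: bond 6 brought effort, rest push out)
#1 stroke→TF1  (0-jn J2 has e-setter on 2)
#0 stroke→J1  (TF TF1: opposite of bond 1)
#3 stroke→J1  (C1 integral (e out))
#4 stroke→I1  (J1 needs exactly one f-in)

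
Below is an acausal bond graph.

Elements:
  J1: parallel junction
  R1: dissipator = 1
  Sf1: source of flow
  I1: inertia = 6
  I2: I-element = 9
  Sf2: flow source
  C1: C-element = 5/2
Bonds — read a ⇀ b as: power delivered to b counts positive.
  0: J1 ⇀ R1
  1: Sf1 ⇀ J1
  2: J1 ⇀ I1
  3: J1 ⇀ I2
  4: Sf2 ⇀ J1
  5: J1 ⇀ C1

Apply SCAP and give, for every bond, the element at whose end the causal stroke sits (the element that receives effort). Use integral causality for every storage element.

b0 →R1
b1 →Sf1
b2 →I1
b3 →I2
b4 →Sf2
b5 →J1

#1 |Sf1  (source Sf1 imposes f)
#4 |Sf2  (source Sf2 imposes f)
#2 |I1  (I1 outputs flow p/I1)
#3 |I2  (I2 outputs flow p/I2)
#5 |J1  (C1: C, integral causality)
#0 |R1  (common-e at J1 fixed by 5)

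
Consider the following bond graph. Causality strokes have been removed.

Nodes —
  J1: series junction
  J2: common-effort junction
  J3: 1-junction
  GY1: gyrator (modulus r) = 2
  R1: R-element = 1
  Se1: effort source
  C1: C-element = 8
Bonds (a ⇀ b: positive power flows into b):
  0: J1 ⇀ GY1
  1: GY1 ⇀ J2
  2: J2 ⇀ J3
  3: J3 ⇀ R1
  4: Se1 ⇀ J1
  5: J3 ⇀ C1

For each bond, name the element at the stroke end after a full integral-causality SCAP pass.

bond 4 →J1  (Se1 fixes effort; stroke away)
bond 0 →GY1  (J1 needs exactly one f-in)
bond 1 →GY1  (through GY1, causality inverts; strokes same side of GY1)
bond 2 →J2  (J2 needs exactly one e-in)
bond 3 →J3  (J3 flow already set via bond 2)
bond 5 →J3  (J3: bond 2 brought flow, rest push out)

#0 |GY1
#1 |GY1
#2 |J2
#3 |J3
#4 |J1
#5 |J3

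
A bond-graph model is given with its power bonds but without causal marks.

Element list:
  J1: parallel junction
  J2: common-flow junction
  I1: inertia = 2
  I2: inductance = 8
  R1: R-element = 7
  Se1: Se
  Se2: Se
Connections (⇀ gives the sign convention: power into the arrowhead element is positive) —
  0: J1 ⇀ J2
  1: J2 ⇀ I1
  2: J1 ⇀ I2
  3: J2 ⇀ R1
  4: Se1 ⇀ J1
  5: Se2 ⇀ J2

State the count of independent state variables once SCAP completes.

bond 4 →J1  (Se1 (Se) sets effort on bond)
bond 5 →J2  (Se2: effort source, stroke at far end)
bond 0 →J2  (J1 effort already set via bond 4)
bond 2 →I2  (J1: bond 4 brought effort, rest push out)
bond 1 →I1  (I1 integral (f out))
bond 3 →J2  (common-f at J2 fixed by 1)

2  (I1, I2 all integral)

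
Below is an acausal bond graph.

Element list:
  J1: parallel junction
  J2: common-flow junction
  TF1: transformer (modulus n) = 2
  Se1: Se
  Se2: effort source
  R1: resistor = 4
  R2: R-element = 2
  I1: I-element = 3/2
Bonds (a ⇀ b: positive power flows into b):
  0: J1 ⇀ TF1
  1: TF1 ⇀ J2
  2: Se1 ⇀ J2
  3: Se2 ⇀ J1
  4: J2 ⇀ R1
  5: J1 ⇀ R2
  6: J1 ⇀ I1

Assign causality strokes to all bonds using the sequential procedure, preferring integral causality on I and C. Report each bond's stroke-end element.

b0 stroke→TF1
b1 stroke→J2
b2 stroke→J2
b3 stroke→J1
b4 stroke→R1
b5 stroke→R2
b6 stroke→I1

b2 |J2  (source Se1 imposes e)
b3 |J1  (Se2 (Se) sets effort on bond)
b0 |TF1  (0-jn J1 has e-setter on 3)
b5 |R2  (common-e at J1 fixed by 3)
b6 |I1  (common-e at J1 fixed by 3)
b1 |J2  (TF TF1: opposite of bond 0)
b4 |R1  (only one flow-in slot at J2)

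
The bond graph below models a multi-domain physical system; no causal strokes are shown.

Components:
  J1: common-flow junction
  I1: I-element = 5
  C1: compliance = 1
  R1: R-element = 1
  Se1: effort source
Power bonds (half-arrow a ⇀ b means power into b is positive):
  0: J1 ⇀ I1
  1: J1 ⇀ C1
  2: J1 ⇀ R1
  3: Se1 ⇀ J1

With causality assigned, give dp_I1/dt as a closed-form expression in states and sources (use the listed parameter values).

dp_I1/dt = E_Se1 - p_I1/5 - q_C1

β3 stroke at J1  (Se1 (Se) sets effort on bond)
β0 stroke at I1  (I1: I, integral causality)
β1 stroke at J1  (1-jn J1 has f-setter on 0)
β2 stroke at J1  (1-jn J1 has f-setter on 0)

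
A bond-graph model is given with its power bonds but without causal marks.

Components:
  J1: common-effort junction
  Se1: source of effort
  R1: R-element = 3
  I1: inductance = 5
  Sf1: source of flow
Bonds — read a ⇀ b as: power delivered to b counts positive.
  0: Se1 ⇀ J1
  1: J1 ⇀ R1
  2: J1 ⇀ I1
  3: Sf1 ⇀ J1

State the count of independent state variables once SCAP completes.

1  (I1 all integral)

bond 0 |J1  (Se1: effort source, stroke at far end)
bond 3 |Sf1  (Sf1 (Sf) sets flow on bond)
bond 1 |R1  (common-e at J1 fixed by 0)
bond 2 |I1  (common-e at J1 fixed by 0)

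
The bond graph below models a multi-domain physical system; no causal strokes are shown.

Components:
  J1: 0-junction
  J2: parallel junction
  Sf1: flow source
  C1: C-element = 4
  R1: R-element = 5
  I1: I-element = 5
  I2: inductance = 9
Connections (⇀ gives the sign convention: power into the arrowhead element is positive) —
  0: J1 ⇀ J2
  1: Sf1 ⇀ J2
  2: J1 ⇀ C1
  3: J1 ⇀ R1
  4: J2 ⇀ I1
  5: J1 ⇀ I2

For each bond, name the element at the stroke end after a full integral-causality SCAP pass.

β0 →J2
β1 →Sf1
β2 →J1
β3 →R1
β4 →I1
β5 →I2

bond 1 stroke at Sf1  (Sf1: flow source, stroke at near end)
bond 2 stroke at J1  (C1 outputs effort q/C1)
bond 0 stroke at J2  (J1 effort already set via bond 2)
bond 3 stroke at R1  (J1: bond 2 brought effort, rest push out)
bond 5 stroke at I2  (0-jn J1 has e-setter on 2)
bond 4 stroke at I1  (common-e at J2 fixed by 0)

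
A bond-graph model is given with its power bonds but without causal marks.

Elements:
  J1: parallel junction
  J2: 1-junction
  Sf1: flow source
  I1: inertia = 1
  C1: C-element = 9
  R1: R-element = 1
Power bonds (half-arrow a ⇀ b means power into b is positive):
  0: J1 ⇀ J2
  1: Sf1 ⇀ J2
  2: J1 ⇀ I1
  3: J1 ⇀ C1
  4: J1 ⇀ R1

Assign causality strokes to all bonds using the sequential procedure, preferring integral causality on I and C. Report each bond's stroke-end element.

#1 stroke→Sf1  (Sf1: flow source, stroke at near end)
#0 stroke→J2  (J2 flow already set via bond 1)
#2 stroke→I1  (prefer integral on I1)
#3 stroke→J1  (prefer integral on C1)
#4 stroke→R1  (common-e at J1 fixed by 3)

β0 stroke→J2
β1 stroke→Sf1
β2 stroke→I1
β3 stroke→J1
β4 stroke→R1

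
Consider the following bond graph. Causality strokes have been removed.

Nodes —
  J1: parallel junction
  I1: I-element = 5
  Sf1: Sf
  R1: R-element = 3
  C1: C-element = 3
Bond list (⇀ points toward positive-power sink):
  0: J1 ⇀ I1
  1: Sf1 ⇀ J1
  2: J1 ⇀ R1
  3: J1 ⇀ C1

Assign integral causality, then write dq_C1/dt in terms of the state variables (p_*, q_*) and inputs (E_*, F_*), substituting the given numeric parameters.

b1 stroke at Sf1  (source Sf1 imposes f)
b0 stroke at I1  (I1 outputs flow p/I1)
b3 stroke at J1  (C1 integral (e out))
b2 stroke at R1  (common-e at J1 fixed by 3)

dq_C1/dt = F_Sf1 - p_I1/5 - q_C1/9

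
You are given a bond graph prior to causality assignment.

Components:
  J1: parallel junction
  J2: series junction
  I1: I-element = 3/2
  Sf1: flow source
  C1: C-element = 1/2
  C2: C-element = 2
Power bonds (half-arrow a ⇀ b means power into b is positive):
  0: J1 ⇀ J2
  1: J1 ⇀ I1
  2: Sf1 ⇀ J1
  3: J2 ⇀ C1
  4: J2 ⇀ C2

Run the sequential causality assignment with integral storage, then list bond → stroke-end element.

β0 →J1
β1 →I1
β2 →Sf1
β3 →J2
β4 →J2

b2 |Sf1  (Sf1: flow source, stroke at near end)
b1 |I1  (prefer integral on I1)
b0 |J1  (closing 0-jn rule on J1)
b3 |J2  (common-f at J2 fixed by 0)
b4 |J2  (J2: bond 0 brought flow, rest push out)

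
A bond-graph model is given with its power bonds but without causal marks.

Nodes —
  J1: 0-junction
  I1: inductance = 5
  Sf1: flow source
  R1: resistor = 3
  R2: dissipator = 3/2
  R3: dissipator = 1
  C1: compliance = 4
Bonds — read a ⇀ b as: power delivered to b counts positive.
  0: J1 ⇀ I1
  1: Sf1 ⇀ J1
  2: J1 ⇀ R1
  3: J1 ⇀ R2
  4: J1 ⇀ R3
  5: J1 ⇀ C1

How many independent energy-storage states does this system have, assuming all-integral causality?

b1 →Sf1  (Sf1 (Sf) sets flow on bond)
b0 →I1  (I1: I, integral causality)
b5 →J1  (prefer integral on C1)
b2 →R1  (common-e at J1 fixed by 5)
b3 →R2  (common-e at J1 fixed by 5)
b4 →R3  (common-e at J1 fixed by 5)

2  (C1, I1 all integral)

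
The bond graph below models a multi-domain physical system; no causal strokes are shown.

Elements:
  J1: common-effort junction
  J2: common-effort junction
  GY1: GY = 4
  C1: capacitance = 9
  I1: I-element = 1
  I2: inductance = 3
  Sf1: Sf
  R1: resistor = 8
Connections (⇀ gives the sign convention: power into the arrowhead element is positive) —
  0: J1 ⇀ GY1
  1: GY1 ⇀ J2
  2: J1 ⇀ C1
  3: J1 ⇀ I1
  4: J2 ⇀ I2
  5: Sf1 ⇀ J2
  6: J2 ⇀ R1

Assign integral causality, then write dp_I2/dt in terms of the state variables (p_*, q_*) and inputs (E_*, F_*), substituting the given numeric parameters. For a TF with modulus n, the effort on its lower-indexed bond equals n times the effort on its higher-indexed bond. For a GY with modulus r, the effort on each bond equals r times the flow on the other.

#5 |Sf1  (source Sf1 imposes f)
#2 |J1  (C1 outputs effort q/C1)
#0 |GY1  (J1: bond 2 brought effort, rest push out)
#3 |I1  (J1 effort already set via bond 2)
#1 |GY1  (GY1: gyrator matches bond 0)
#4 |I2  (I2: I, integral causality)
#6 |J2  (only one effort-in slot at J2)

dp_I2/dt = 8*F_Sf1 - 8*p_I2/3 + 2*q_C1/9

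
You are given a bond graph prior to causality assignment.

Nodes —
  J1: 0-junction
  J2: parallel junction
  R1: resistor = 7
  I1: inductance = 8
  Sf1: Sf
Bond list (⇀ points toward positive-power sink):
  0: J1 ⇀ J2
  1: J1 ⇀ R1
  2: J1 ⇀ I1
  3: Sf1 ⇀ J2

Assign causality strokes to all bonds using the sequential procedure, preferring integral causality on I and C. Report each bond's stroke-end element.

β0 |J2
β1 |J1
β2 |I1
β3 |Sf1

b3 stroke at Sf1  (Sf1 (Sf) sets flow on bond)
b0 stroke at J2  (closing 0-jn rule on J2)
b2 stroke at I1  (I1: I, integral causality)
b1 stroke at J1  (only one effort-in slot at J1)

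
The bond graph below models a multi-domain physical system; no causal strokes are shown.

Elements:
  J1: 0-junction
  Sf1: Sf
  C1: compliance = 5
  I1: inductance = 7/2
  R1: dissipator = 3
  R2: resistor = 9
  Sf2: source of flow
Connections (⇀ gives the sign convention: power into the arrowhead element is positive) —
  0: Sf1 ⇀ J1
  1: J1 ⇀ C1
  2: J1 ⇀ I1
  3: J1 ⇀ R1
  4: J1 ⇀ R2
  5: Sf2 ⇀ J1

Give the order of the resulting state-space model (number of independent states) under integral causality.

β0 →Sf1  (Sf1: flow source, stroke at near end)
β5 →Sf2  (Sf2 fixes flow; stroke at Sf2)
β1 →J1  (C1 outputs effort q/C1)
β2 →I1  (J1 effort already set via bond 1)
β3 →R1  (J1: bond 1 brought effort, rest push out)
β4 →R2  (J1: bond 1 brought effort, rest push out)

2  (C1, I1 all integral)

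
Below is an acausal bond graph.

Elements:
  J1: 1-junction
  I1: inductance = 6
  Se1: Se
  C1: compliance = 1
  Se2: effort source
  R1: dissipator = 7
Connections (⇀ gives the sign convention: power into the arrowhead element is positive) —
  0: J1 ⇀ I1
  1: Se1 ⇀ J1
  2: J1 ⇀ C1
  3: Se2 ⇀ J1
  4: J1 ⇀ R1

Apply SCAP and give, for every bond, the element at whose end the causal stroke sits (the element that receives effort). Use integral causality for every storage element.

b0 |I1
b1 |J1
b2 |J1
b3 |J1
b4 |J1

#1 →J1  (Se1 (Se) sets effort on bond)
#3 →J1  (Se2 (Se) sets effort on bond)
#0 →I1  (I1: I, integral causality)
#2 →J1  (J1: bond 0 brought flow, rest push out)
#4 →J1  (common-f at J1 fixed by 0)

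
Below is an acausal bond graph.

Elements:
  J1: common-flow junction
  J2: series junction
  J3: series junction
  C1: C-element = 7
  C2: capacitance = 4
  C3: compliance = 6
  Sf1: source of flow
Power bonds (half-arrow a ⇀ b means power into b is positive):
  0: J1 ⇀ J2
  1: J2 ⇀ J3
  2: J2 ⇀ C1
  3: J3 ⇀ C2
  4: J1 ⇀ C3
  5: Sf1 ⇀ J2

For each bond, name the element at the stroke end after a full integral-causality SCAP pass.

b0 |J2
b1 |J2
b2 |J2
b3 |J3
b4 |J1
b5 |Sf1

β5 |Sf1  (Sf1 (Sf) sets flow on bond)
β0 |J2  (J2: bond 5 brought flow, rest push out)
β1 |J2  (1-jn J2 has f-setter on 5)
β2 |J2  (common-f at J2 fixed by 5)
β3 |J3  (J3 flow already set via bond 1)
β4 |J1  (J1: bond 0 brought flow, rest push out)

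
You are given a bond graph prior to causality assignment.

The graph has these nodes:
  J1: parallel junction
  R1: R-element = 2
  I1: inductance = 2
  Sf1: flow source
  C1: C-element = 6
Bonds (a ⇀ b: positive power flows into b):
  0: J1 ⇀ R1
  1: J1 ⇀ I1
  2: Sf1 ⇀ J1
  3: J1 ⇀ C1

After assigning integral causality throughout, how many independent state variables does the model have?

2  (C1, I1 all integral)

#2 stroke at Sf1  (source Sf1 imposes f)
#1 stroke at I1  (I1 outputs flow p/I1)
#3 stroke at J1  (prefer integral on C1)
#0 stroke at R1  (0-jn J1 has e-setter on 3)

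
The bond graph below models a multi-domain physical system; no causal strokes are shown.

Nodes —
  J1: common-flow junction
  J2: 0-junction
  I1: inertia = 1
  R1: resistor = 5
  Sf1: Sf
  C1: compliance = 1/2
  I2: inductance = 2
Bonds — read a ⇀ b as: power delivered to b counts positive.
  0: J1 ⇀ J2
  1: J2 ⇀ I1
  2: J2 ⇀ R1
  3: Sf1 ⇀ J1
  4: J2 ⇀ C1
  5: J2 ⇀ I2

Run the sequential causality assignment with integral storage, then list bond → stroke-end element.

b3 |Sf1  (Sf1: flow source, stroke at near end)
b0 |J1  (1-jn J1 has f-setter on 3)
b1 |I1  (prefer integral on I1)
b4 |J2  (prefer integral on C1)
b2 |R1  (J2 effort already set via bond 4)
b5 |I2  (J2 effort already set via bond 4)

#0 stroke at J1
#1 stroke at I1
#2 stroke at R1
#3 stroke at Sf1
#4 stroke at J2
#5 stroke at I2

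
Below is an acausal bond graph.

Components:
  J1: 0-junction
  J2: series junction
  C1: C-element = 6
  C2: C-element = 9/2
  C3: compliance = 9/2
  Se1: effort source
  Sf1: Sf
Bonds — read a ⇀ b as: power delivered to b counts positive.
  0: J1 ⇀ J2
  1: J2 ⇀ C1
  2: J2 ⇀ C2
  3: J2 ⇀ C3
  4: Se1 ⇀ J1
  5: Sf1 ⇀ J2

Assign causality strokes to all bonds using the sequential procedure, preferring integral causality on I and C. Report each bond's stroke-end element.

#4 |J1  (Se1 fixes effort; stroke away)
#5 |Sf1  (Sf1 (Sf) sets flow on bond)
#0 |J2  (common-e at J1 fixed by 4)
#1 |J2  (common-f at J2 fixed by 5)
#2 |J2  (J2: bond 5 brought flow, rest push out)
#3 |J2  (1-jn J2 has f-setter on 5)

β0 stroke→J2
β1 stroke→J2
β2 stroke→J2
β3 stroke→J2
β4 stroke→J1
β5 stroke→Sf1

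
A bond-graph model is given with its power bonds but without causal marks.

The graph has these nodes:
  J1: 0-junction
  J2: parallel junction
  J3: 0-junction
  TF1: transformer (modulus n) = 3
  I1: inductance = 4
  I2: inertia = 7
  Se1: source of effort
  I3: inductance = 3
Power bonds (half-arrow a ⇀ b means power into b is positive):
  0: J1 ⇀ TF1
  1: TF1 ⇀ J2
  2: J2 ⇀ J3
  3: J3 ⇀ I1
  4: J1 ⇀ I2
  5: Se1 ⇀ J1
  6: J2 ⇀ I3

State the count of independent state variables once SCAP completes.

3  (I1, I2, I3 all integral)

β5 |J1  (source Se1 imposes e)
β0 |TF1  (0-jn J1 has e-setter on 5)
β4 |I2  (0-jn J1 has e-setter on 5)
β1 |J2  (through TF1, causality passes straight; one stroke at TF1)
β2 |J3  (J2: bond 1 brought effort, rest push out)
β6 |I3  (common-e at J2 fixed by 1)
β3 |I1  (J3: bond 2 brought effort, rest push out)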